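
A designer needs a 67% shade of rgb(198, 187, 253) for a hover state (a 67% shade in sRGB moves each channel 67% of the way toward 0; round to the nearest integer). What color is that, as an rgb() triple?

A 67% shade moves each channel 67% toward 0:
  R: 198 + 0.67×(0−198) = 198 − 132.66 = 65.34 → 65
  G: 187 + 0.67×(0−187) = 187 − 125.29 = 61.71 → 62
  B: 253 + 0.67×(0−253) = 253 − 169.51 = 83.49 → 83

rgb(65, 62, 83)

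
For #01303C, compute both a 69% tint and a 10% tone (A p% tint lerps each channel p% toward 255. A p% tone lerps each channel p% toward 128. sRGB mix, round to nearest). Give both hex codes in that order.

#01303C is rgb(1, 48, 60).
69% tint:
  R: 1 + 0.69×(255−1) = 1 + 175.26 = 176.26 → 176
  G: 48 + 142.83 = 190.83 → 191
  B: 60 + 0.69×(255−60) = 60 + 134.55 = 194.55 → 195
  → #B0BFC3
10% tone:
  R: 1 + 12.7 = 13.7 → 14
  G: 48 + 0.1×(128−48) = 48 + 8 = 56 → 56
  B: 60 + 6.8 = 66.8 → 67
  → #0E3843

#B0BFC3, #0E3843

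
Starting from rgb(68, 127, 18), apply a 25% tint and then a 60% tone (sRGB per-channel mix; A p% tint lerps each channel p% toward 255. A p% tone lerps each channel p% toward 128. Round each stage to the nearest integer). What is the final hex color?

Lerp each channel 25% toward 255:
  R: 68 + 0.25×(255−68) = 68 + 46.75 = 114.75 → 115
  G: 127 + 0.25×(255−127) = 127 + 32 = 159 → 159
  B: 18 + 0.25×(255−18) = 18 + 59.25 = 77.25 → 77
After the tint: rgb(115, 159, 77) = #739F4D.
A 60% tone moves each channel 60% toward 128:
  R: 115 + 0.6×(128−115) = 115 + 7.8 = 122.8 → 123
  G: 159 + 0.6×(128−159) = 159 − 18.6 = 140.4 → 140
  B: 77 + 30.6 = 107.6 → 108
rgb(123, 140, 108) = #7B8C6C.

#7B8C6C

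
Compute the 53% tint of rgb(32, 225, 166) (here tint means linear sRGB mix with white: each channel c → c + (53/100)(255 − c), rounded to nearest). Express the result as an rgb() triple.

rgb(150, 241, 213)

Lerp each channel 53% toward 255:
  R: 32 + 118.19 = 150.19 → 150
  G: 225 + 0.53×(255−225) = 225 + 15.9 = 240.9 → 241
  B: 166 + 47.17 = 213.17 → 213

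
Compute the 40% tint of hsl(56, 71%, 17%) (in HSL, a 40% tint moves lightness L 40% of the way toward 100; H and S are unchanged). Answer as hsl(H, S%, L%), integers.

hsl(56, 71%, 50%)

L moves 40% from 17 toward 100: 17 + 33.2 = 50.2 → 50.
H and S are unchanged.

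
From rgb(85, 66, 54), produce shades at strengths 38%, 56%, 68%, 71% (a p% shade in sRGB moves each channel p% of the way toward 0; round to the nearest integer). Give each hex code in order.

38%: (85 − 32.3 = 52.7→53, 66 − 25.08 = 40.92→41, 54 − 20.52 = 33.48→33) → #352921
56%: (85 − 47.6 = 37.4→37, 66 − 36.96 = 29.04→29, 54 − 30.24 = 23.76→24) → #251D18
68%: (85 − 57.8 = 27.2→27, 66 − 44.88 = 21.12→21, 54 − 36.72 = 17.28→17) → #1B1511
71%: (85 − 60.35 = 24.65→25, 66 − 46.86 = 19.14→19, 54 − 38.34 = 15.66→16) → #191310

#352921, #251D18, #1B1511, #191310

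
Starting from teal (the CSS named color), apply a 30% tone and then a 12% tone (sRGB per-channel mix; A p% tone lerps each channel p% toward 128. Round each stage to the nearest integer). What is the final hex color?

CSS teal is rgb(0, 128, 128).
Per channel, c → c + 0.3(128 − c):
  R: 0 + 38.4 = 38.4 → 38
  G: 128 + 0.3×(128−128) = 128 + 0 = 128 → 128
  B: 128 + 0.3×(128−128) = 128 + 0 = 128 → 128
After the tone: rgb(38, 128, 128) = #268080.
A 12% tone moves each channel 12% toward 128:
  R: 38 + 0.12×(128−38) = 38 + 10.8 = 48.8 → 49
  G: 128 + 0 = 128 → 128
  B: 128 + 0.12×(128−128) = 128 + 0 = 128 → 128
rgb(49, 128, 128) = #318080.

#318080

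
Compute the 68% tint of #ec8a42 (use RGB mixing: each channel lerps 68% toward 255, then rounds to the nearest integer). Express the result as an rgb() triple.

#ec8a42 is rgb(236, 138, 66).
Per channel, c → c + 0.68(255 − c):
  R: 236 + 0.68×(255−236) = 236 + 12.92 = 248.92 → 249
  G: 138 + 0.68×(255−138) = 138 + 79.56 = 217.56 → 218
  B: 66 + 128.52 = 194.52 → 195

rgb(249, 218, 195)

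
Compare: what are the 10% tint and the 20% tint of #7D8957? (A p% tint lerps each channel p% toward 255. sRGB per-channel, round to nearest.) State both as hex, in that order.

#7D8957 is rgb(125, 137, 87).
10% tint:
  R: 125 + 13 = 138 → 138
  G: 137 + 0.1×(255−137) = 137 + 11.8 = 148.8 → 149
  B: 87 + 16.8 = 103.8 → 104
  → #8A9568
20% tint:
  R: 125 + 0.2×(255−125) = 125 + 26 = 151 → 151
  G: 137 + 0.2×(255−137) = 137 + 23.6 = 160.6 → 161
  B: 87 + 0.2×(255−87) = 87 + 33.6 = 120.6 → 121
  → #97A179

#8A9568, #97A179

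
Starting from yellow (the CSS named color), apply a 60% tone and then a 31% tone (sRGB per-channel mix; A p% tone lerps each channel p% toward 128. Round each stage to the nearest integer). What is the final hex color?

CSS yellow is rgb(255, 255, 0).
A 60% tone moves each channel 60% toward 128:
  R: 255 + 0.6×(128−255) = 255 − 76.2 = 178.8 → 179
  G: 255 + 0.6×(128−255) = 255 − 76.2 = 178.8 → 179
  B: 0 + 0.6×(128−0) = 0 + 76.8 = 76.8 → 77
After the tone: rgb(179, 179, 77) = #b3b34d.
A 31% tone moves each channel 31% toward 128:
  R: 179 − 15.81 = 163.19 → 163
  G: 179 + 0.31×(128−179) = 179 − 15.81 = 163.19 → 163
  B: 77 + 0.31×(128−77) = 77 + 15.81 = 92.81 → 93
rgb(163, 163, 93) = #a3a35d.

#a3a35d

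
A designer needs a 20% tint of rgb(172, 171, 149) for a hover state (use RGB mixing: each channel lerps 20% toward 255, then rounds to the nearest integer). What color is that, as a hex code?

#BDBCAA

Per channel, c → c + 0.2(255 − c):
  R: 172 + 0.2×(255−172) = 172 + 16.6 = 188.6 → 189
  G: 171 + 16.8 = 187.8 → 188
  B: 149 + 0.2×(255−149) = 149 + 21.2 = 170.2 → 170
rgb(189, 188, 170) = #BDBCAA.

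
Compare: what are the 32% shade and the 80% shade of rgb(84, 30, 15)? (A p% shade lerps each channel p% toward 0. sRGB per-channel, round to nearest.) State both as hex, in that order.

#39140A, #110603

32% shade:
  R: 84 + 0.32×(0−84) = 84 − 26.88 = 57.12 → 57
  G: 30 + 0.32×(0−30) = 30 − 9.6 = 20.4 → 20
  B: 15 + 0.32×(0−15) = 15 − 4.8 = 10.2 → 10
  → #39140A
80% shade:
  R: 84 − 67.2 = 16.8 → 17
  G: 30 + 0.8×(0−30) = 30 − 24 = 6 → 6
  B: 15 + 0.8×(0−15) = 15 − 12 = 3 → 3
  → #110603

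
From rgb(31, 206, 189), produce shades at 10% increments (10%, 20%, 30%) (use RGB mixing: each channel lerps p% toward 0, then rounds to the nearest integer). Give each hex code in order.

#1CB9AA, #19A597, #169084

10%: (31 − 3.1 = 27.9→28, 206 − 20.6 = 185.4→185, 189 − 18.9 = 170.1→170) → #1CB9AA
20%: (31 − 6.2 = 24.8→25, 206 − 41.2 = 164.8→165, 189 − 37.8 = 151.2→151) → #19A597
30%: (31 − 9.3 = 21.7→22, 206 − 61.8 = 144.2→144, 189 − 56.7 = 132.3→132) → #169084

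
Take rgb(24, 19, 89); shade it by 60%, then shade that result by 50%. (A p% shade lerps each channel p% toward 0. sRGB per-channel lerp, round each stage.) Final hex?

A 60% shade moves each channel 60% toward 0:
  R: 24 + 0.6×(0−24) = 24 − 14.4 = 9.6 → 10
  G: 19 + 0.6×(0−19) = 19 − 11.4 = 7.6 → 8
  B: 89 − 53.4 = 35.6 → 36
After the shade: rgb(10, 8, 36) = #0A0824.
Lerp each channel 50% toward 0:
  R: 10 + 0.5×(0−10) = 10 − 5 = 5 → 5
  G: 8 − 4 = 4 → 4
  B: 36 + 0.5×(0−36) = 36 − 18 = 18 → 18
rgb(5, 4, 18) = #050412.

#050412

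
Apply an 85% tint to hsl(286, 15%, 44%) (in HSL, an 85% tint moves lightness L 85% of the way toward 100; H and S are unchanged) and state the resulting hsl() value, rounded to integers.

L moves 85% from 44 toward 100: 44 + 47.6 = 91.6 → 92.
H and S are unchanged.

hsl(286, 15%, 92%)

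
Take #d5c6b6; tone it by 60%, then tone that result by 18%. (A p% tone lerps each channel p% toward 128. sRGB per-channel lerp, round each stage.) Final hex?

#d5c6b6 is rgb(213, 198, 182).
A 60% tone moves each channel 60% toward 128:
  R: 213 + 0.6×(128−213) = 213 − 51 = 162 → 162
  G: 198 − 42 = 156 → 156
  B: 182 + 0.6×(128−182) = 182 − 32.4 = 149.6 → 150
After the tone: rgb(162, 156, 150) = #a29c96.
An 18% tone moves each channel 18% toward 128:
  R: 162 + 0.18×(128−162) = 162 − 6.12 = 155.88 → 156
  G: 156 + 0.18×(128−156) = 156 − 5.04 = 150.96 → 151
  B: 150 + 0.18×(128−150) = 150 − 3.96 = 146.04 → 146
rgb(156, 151, 146) = #9c9792.

#9c9792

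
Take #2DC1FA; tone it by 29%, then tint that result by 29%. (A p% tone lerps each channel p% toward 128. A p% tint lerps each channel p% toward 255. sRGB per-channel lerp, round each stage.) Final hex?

#7BC5E3

#2DC1FA is rgb(45, 193, 250).
Lerp each channel 29% toward 128:
  R: 45 + 24.07 = 69.07 → 69
  G: 193 − 18.85 = 174.15 → 174
  B: 250 + 0.29×(128−250) = 250 − 35.38 = 214.62 → 215
After the tone: rgb(69, 174, 215) = #45AED7.
Per channel, c → c + 0.29(255 − c):
  R: 69 + 0.29×(255−69) = 69 + 53.94 = 122.94 → 123
  G: 174 + 23.49 = 197.49 → 197
  B: 215 + 11.6 = 226.6 → 227
rgb(123, 197, 227) = #7BC5E3.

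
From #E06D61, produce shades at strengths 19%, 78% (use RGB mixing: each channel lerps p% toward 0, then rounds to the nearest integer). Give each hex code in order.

#B5584F, #311815

#E06D61 is rgb(224, 109, 97).
19%: (224 − 42.56 = 181.44→181, 109 − 20.71 = 88.29→88, 97 − 18.43 = 78.57→79) → #B5584F
78%: (224 − 174.72 = 49.28→49, 109 − 85.02 = 23.98→24, 97 − 75.66 = 21.34→21) → #311815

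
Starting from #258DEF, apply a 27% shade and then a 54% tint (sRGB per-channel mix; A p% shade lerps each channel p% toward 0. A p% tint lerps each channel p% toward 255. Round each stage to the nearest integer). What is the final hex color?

#96B9DA

#258DEF is rgb(37, 141, 239).
Lerp each channel 27% toward 0:
  R: 37 + 0.27×(0−37) = 37 − 9.99 = 27.01 → 27
  G: 141 − 38.07 = 102.93 → 103
  B: 239 − 64.53 = 174.47 → 174
After the shade: rgb(27, 103, 174) = #1B67AE.
A 54% tint moves each channel 54% toward 255:
  R: 27 + 123.12 = 150.12 → 150
  G: 103 + 0.54×(255−103) = 103 + 82.08 = 185.08 → 185
  B: 174 + 43.74 = 217.74 → 218
rgb(150, 185, 218) = #96B9DA.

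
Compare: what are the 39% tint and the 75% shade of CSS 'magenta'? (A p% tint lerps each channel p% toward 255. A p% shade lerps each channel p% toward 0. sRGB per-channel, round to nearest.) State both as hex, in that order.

CSS magenta is rgb(255, 0, 255).
39% tint:
  R: 255 + 0 = 255 → 255
  G: 0 + 99.45 = 99.45 → 99
  B: 255 + 0.39×(255−255) = 255 + 0 = 255 → 255
  → #ff63ff
75% shade:
  R: 255 + 0.75×(0−255) = 255 − 191.25 = 63.75 → 64
  G: 0 + 0.75×(0−0) = 0 + 0 = 0 → 0
  B: 255 − 191.25 = 63.75 → 64
  → #400040

#ff63ff, #400040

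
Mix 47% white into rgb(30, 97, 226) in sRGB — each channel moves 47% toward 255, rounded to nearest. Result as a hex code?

Lerp each channel 47% toward 255:
  R: 30 + 0.47×(255−30) = 30 + 105.75 = 135.75 → 136
  G: 97 + 0.47×(255−97) = 97 + 74.26 = 171.26 → 171
  B: 226 + 0.47×(255−226) = 226 + 13.63 = 239.63 → 240
rgb(136, 171, 240) = #88ABF0.

#88ABF0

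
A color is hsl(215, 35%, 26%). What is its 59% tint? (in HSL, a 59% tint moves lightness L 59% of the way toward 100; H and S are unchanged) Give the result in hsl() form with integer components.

hsl(215, 35%, 70%)

L moves 59% from 26 toward 100: 26 + 43.66 = 69.66 → 70.
H and S are unchanged.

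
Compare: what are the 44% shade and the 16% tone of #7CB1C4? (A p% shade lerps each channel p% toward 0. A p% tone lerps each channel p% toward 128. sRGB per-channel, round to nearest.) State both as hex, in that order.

#45636E, #7DA9B9

#7CB1C4 is rgb(124, 177, 196).
44% shade:
  R: 124 + 0.44×(0−124) = 124 − 54.56 = 69.44 → 69
  G: 177 − 77.88 = 99.12 → 99
  B: 196 + 0.44×(0−196) = 196 − 86.24 = 109.76 → 110
  → #45636E
16% tone:
  R: 124 + 0.64 = 124.64 → 125
  G: 177 + 0.16×(128−177) = 177 − 7.84 = 169.16 → 169
  B: 196 + 0.16×(128−196) = 196 − 10.88 = 185.12 → 185
  → #7DA9B9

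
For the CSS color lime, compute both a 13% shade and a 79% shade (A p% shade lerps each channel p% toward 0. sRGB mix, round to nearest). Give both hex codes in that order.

#00DE00, #003600

CSS lime is rgb(0, 255, 0).
13% shade:
  R: 0 + 0.13×(0−0) = 0 + 0 = 0 → 0
  G: 255 − 33.15 = 221.85 → 222
  B: 0 + 0 = 0 → 0
  → #00DE00
79% shade:
  R: 0 + 0.79×(0−0) = 0 + 0 = 0 → 0
  G: 255 − 201.45 = 53.55 → 54
  B: 0 + 0.79×(0−0) = 0 + 0 = 0 → 0
  → #003600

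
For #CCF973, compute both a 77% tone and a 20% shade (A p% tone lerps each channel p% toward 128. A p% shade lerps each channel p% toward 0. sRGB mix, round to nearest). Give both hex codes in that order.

#919C7D, #A3C75C

#CCF973 is rgb(204, 249, 115).
77% tone:
  R: 204 − 58.52 = 145.48 → 145
  G: 249 − 93.17 = 155.83 → 156
  B: 115 + 0.77×(128−115) = 115 + 10.01 = 125.01 → 125
  → #919C7D
20% shade:
  R: 204 − 40.8 = 163.2 → 163
  G: 249 + 0.2×(0−249) = 249 − 49.8 = 199.2 → 199
  B: 115 + 0.2×(0−115) = 115 − 23 = 92 → 92
  → #A3C75C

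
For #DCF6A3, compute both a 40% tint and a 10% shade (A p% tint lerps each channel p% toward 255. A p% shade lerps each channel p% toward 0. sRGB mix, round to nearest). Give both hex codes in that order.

#EAFAC8, #C6DD93

#DCF6A3 is rgb(220, 246, 163).
40% tint:
  R: 220 + 14 = 234 → 234
  G: 246 + 0.4×(255−246) = 246 + 3.6 = 249.6 → 250
  B: 163 + 36.8 = 199.8 → 200
  → #EAFAC8
10% shade:
  R: 220 − 22 = 198 → 198
  G: 246 − 24.6 = 221.4 → 221
  B: 163 + 0.1×(0−163) = 163 − 16.3 = 146.7 → 147
  → #C6DD93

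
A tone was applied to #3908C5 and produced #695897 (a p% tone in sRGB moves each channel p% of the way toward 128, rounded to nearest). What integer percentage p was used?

#3908C5 is rgb(57, 8, 197); #695897 is rgb(105, 88, 151).
On the G channel (widest range): 88 ≈ 8 + (p/100)(128 − 8), so p ≈ 100×(88 − 8)/(128 − 8) = 8000/120 = 66.67.
p = 67 reproduces all three channels after rounding.

67%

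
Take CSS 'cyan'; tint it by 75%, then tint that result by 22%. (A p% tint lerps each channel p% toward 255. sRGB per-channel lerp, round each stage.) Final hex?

CSS cyan is rgb(0, 255, 255).
A 75% tint moves each channel 75% toward 255:
  R: 0 + 0.75×(255−0) = 0 + 191.25 = 191.25 → 191
  G: 255 + 0.75×(255−255) = 255 + 0 = 255 → 255
  B: 255 + 0.75×(255−255) = 255 + 0 = 255 → 255
After the tint: rgb(191, 255, 255) = #bfffff.
Lerp each channel 22% toward 255:
  R: 191 + 0.22×(255−191) = 191 + 14.08 = 205.08 → 205
  G: 255 + 0.22×(255−255) = 255 + 0 = 255 → 255
  B: 255 + 0 = 255 → 255
rgb(205, 255, 255) = #cdffff.

#cdffff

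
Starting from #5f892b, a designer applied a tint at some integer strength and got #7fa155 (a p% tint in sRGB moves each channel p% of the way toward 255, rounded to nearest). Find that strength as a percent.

20%

#5f892b is rgb(95, 137, 43); #7fa155 is rgb(127, 161, 85).
On the B channel (widest range): 85 ≈ 43 + (p/100)(255 − 43), so p ≈ 100×(85 − 43)/(255 − 43) = 4200/212 = 19.81.
p = 20 reproduces all three channels after rounding.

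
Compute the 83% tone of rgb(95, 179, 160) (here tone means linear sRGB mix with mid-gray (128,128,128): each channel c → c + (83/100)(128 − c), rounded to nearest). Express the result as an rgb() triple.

rgb(122, 137, 133)

Per channel, c → c + 0.83(128 − c):
  R: 95 + 27.39 = 122.39 → 122
  G: 179 + 0.83×(128−179) = 179 − 42.33 = 136.67 → 137
  B: 160 − 26.56 = 133.44 → 133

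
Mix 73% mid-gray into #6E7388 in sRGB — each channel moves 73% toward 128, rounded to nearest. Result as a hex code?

#7B7C82

#6E7388 is rgb(110, 115, 136).
A 73% tone moves each channel 73% toward 128:
  R: 110 + 0.73×(128−110) = 110 + 13.14 = 123.14 → 123
  G: 115 + 0.73×(128−115) = 115 + 9.49 = 124.49 → 124
  B: 136 + 0.73×(128−136) = 136 − 5.84 = 130.16 → 130
rgb(123, 124, 130) = #7B7C82.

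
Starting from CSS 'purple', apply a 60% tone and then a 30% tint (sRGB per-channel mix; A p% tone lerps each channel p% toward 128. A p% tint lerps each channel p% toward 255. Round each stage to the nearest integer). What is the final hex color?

#A682A6

CSS purple is rgb(128, 0, 128).
Per channel, c → c + 0.6(128 − c):
  R: 128 + 0 = 128 → 128
  G: 0 + 0.6×(128−0) = 0 + 76.8 = 76.8 → 77
  B: 128 + 0.6×(128−128) = 128 + 0 = 128 → 128
After the tone: rgb(128, 77, 128) = #804D80.
Per channel, c → c + 0.3(255 − c):
  R: 128 + 0.3×(255−128) = 128 + 38.1 = 166.1 → 166
  G: 77 + 53.4 = 130.4 → 130
  B: 128 + 38.1 = 166.1 → 166
rgb(166, 130, 166) = #A682A6.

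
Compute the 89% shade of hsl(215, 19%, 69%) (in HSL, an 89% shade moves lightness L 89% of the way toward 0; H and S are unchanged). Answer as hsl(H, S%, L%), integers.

hsl(215, 19%, 8%)

L moves 89% from 69 toward 0: 69 − 61.41 = 7.59 → 8.
H and S are unchanged.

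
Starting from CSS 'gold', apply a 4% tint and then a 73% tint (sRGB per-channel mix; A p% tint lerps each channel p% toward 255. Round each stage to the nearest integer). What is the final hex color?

CSS gold is rgb(255, 215, 0).
Lerp each channel 4% toward 255:
  R: 255 + 0 = 255 → 255
  G: 215 + 0.04×(255−215) = 215 + 1.6 = 216.6 → 217
  B: 0 + 0.04×(255−0) = 0 + 10.2 = 10.2 → 10
After the tint: rgb(255, 217, 10) = #FFD90A.
Per channel, c → c + 0.73(255 − c):
  R: 255 + 0 = 255 → 255
  G: 217 + 27.74 = 244.74 → 245
  B: 10 + 178.85 = 188.85 → 189
rgb(255, 245, 189) = #FFF5BD.

#FFF5BD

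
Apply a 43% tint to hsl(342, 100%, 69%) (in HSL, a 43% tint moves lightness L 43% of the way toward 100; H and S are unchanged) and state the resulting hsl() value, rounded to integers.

hsl(342, 100%, 82%)

L moves 43% from 69 toward 100: 69 + 13.33 = 82.33 → 82.
H and S are unchanged.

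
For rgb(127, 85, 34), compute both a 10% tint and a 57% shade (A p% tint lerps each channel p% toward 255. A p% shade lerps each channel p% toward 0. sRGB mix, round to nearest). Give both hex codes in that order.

10% tint:
  R: 127 + 12.8 = 139.8 → 140
  G: 85 + 17 = 102 → 102
  B: 34 + 0.1×(255−34) = 34 + 22.1 = 56.1 → 56
  → #8c6638
57% shade:
  R: 127 + 0.57×(0−127) = 127 − 72.39 = 54.61 → 55
  G: 85 + 0.57×(0−85) = 85 − 48.45 = 36.55 → 37
  B: 34 − 19.38 = 14.62 → 15
  → #37250f

#8c6638, #37250f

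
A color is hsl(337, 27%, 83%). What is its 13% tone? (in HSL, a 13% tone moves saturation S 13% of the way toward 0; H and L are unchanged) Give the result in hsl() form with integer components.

hsl(337, 23%, 83%)

S moves 13% from 27 toward 0: 27 − 3.51 = 23.49 → 23.
H and L are unchanged.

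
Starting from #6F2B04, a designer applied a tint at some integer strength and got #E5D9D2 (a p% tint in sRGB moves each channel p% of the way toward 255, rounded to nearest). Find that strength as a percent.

#6F2B04 is rgb(111, 43, 4); #E5D9D2 is rgb(229, 217, 210).
On the B channel (widest range): 210 ≈ 4 + (p/100)(255 − 4), so p ≈ 100×(210 − 4)/(255 − 4) = 20600/251 = 82.07.
p = 82 reproduces all three channels after rounding.

82%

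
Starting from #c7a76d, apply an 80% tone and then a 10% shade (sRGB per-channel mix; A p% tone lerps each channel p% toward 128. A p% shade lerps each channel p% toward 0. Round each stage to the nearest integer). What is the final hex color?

#c7a76d is rgb(199, 167, 109).
Per channel, c → c + 0.8(128 − c):
  R: 199 + 0.8×(128−199) = 199 − 56.8 = 142.2 → 142
  G: 167 − 31.2 = 135.8 → 136
  B: 109 + 0.8×(128−109) = 109 + 15.2 = 124.2 → 124
After the tone: rgb(142, 136, 124) = #8e887c.
A 10% shade moves each channel 10% toward 0:
  R: 142 − 14.2 = 127.8 → 128
  G: 136 + 0.1×(0−136) = 136 − 13.6 = 122.4 → 122
  B: 124 − 12.4 = 111.6 → 112
rgb(128, 122, 112) = #807a70.

#807a70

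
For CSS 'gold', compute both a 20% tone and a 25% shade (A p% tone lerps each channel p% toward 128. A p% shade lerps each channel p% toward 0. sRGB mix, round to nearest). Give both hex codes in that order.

CSS gold is rgb(255, 215, 0).
20% tone:
  R: 255 + 0.2×(128−255) = 255 − 25.4 = 229.6 → 230
  G: 215 − 17.4 = 197.6 → 198
  B: 0 + 25.6 = 25.6 → 26
  → #E6C61A
25% shade:
  R: 255 + 0.25×(0−255) = 255 − 63.75 = 191.25 → 191
  G: 215 + 0.25×(0−215) = 215 − 53.75 = 161.25 → 161
  B: 0 + 0.25×(0−0) = 0 + 0 = 0 → 0
  → #BFA100

#E6C61A, #BFA100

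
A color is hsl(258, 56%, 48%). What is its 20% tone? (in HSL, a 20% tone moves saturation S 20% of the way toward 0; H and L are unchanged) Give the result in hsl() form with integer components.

S moves 20% from 56 toward 0: 56 − 11.2 = 44.8 → 45.
H and L are unchanged.

hsl(258, 45%, 48%)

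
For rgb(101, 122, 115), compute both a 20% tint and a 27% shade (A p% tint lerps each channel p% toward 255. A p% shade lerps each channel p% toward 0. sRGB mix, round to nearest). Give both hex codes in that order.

20% tint:
  R: 101 + 30.8 = 131.8 → 132
  G: 122 + 0.2×(255−122) = 122 + 26.6 = 148.6 → 149
  B: 115 + 0.2×(255−115) = 115 + 28 = 143 → 143
  → #84958f
27% shade:
  R: 101 + 0.27×(0−101) = 101 − 27.27 = 73.73 → 74
  G: 122 + 0.27×(0−122) = 122 − 32.94 = 89.06 → 89
  B: 115 + 0.27×(0−115) = 115 − 31.05 = 83.95 → 84
  → #4a5954

#84958f, #4a5954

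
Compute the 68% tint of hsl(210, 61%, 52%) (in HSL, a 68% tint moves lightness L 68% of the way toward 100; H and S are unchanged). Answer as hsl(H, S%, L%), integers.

L moves 68% from 52 toward 100: 52 + 32.64 = 84.64 → 85.
H and S are unchanged.

hsl(210, 61%, 85%)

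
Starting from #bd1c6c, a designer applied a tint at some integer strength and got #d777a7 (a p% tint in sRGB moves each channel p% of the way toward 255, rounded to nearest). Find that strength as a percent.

40%

#bd1c6c is rgb(189, 28, 108); #d777a7 is rgb(215, 119, 167).
On the G channel (widest range): 119 ≈ 28 + (p/100)(255 − 28), so p ≈ 100×(119 − 28)/(255 − 28) = 9100/227 = 40.09.
p = 40 reproduces all three channels after rounding.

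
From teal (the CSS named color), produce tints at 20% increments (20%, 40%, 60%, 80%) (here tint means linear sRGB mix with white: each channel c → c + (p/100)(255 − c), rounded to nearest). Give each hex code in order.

#339999, #66b3b3, #99cccc, #cce6e6

CSS teal is rgb(0, 128, 128).
20%: (0 + 51 = 51→51, 128 + 25.4 = 153.4→153, 128 + 25.4 = 153.4→153) → #339999
40%: (0 + 102 = 102→102, 128 + 50.8 = 178.8→179, 128 + 50.8 = 178.8→179) → #66b3b3
60%: (0 + 153 = 153→153, 128 + 76.2 = 204.2→204, 128 + 76.2 = 204.2→204) → #99cccc
80%: (0 + 204 = 204→204, 128 + 101.6 = 229.6→230, 128 + 101.6 = 229.6→230) → #cce6e6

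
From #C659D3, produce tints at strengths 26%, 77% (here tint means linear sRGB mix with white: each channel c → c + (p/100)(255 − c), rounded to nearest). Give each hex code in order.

#D584DE, #F2D9F5

#C659D3 is rgb(198, 89, 211).
26%: (198 + 14.82 = 212.82→213, 89 + 43.16 = 132.16→132, 211 + 11.44 = 222.44→222) → #D584DE
77%: (198 + 43.89 = 241.89→242, 89 + 127.82 = 216.82→217, 211 + 33.88 = 244.88→245) → #F2D9F5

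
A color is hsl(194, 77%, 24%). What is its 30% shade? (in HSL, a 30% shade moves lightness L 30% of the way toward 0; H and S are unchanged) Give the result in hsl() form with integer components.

hsl(194, 77%, 17%)

L moves 30% from 24 toward 0: 24 − 7.2 = 16.8 → 17.
H and S are unchanged.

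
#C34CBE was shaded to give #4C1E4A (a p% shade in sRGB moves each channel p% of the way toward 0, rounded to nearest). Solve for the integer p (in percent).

#C34CBE is rgb(195, 76, 190); #4C1E4A is rgb(76, 30, 74).
On the R channel (widest range): 76 ≈ 195 + (p/100)(0 − 195), so p ≈ 100×(76 − 195)/(0 − 195) = -11900/-195 = 61.03.
p = 61 reproduces all three channels after rounding.

61%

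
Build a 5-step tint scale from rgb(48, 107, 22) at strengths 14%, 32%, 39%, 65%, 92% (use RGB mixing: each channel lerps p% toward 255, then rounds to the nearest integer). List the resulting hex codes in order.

#4d8037, #729a61, #81a571, #b7cbad, #eef3ec

14%: (48 + 28.98 = 76.98→77, 107 + 20.72 = 127.72→128, 22 + 32.62 = 54.62→55) → #4d8037
32%: (48 + 66.24 = 114.24→114, 107 + 47.36 = 154.36→154, 22 + 74.56 = 96.56→97) → #729a61
39%: (48 + 80.73 = 128.73→129, 107 + 57.72 = 164.72→165, 22 + 90.87 = 112.87→113) → #81a571
65%: (48 + 134.55 = 182.55→183, 107 + 96.2 = 203.2→203, 22 + 151.45 = 173.45→173) → #b7cbad
92%: (48 + 190.44 = 238.44→238, 107 + 136.16 = 243.16→243, 22 + 214.36 = 236.36→236) → #eef3ec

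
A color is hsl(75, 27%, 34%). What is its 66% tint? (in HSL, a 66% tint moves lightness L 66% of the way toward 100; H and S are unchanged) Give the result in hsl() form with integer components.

hsl(75, 27%, 78%)

L moves 66% from 34 toward 100: 34 + 43.56 = 77.56 → 78.
H and S are unchanged.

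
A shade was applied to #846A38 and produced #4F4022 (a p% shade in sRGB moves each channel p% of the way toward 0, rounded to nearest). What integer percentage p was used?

#846A38 is rgb(132, 106, 56); #4F4022 is rgb(79, 64, 34).
On the R channel (widest range): 79 ≈ 132 + (p/100)(0 − 132), so p ≈ 100×(79 − 132)/(0 − 132) = -5300/-132 = 40.15.
p = 40 reproduces all three channels after rounding.

40%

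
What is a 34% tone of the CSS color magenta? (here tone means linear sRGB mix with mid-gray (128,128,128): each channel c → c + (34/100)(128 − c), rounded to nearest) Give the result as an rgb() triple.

rgb(212, 44, 212)

CSS magenta is rgb(255, 0, 255).
A 34% tone moves each channel 34% toward 128:
  R: 255 + 0.34×(128−255) = 255 − 43.18 = 211.82 → 212
  G: 0 + 0.34×(128−0) = 0 + 43.52 = 43.52 → 44
  B: 255 + 0.34×(128−255) = 255 − 43.18 = 211.82 → 212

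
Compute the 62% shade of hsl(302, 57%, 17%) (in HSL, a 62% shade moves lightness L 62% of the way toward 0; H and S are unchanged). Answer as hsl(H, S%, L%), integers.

L moves 62% from 17 toward 0: 17 − 10.54 = 6.46 → 6.
H and S are unchanged.

hsl(302, 57%, 6%)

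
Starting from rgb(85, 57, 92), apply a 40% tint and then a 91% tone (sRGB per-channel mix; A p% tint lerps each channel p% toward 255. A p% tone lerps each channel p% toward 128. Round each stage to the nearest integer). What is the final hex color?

#828183

Lerp each channel 40% toward 255:
  R: 85 + 0.4×(255−85) = 85 + 68 = 153 → 153
  G: 57 + 0.4×(255−57) = 57 + 79.2 = 136.2 → 136
  B: 92 + 0.4×(255−92) = 92 + 65.2 = 157.2 → 157
After the tint: rgb(153, 136, 157) = #99889D.
Lerp each channel 91% toward 128:
  R: 153 + 0.91×(128−153) = 153 − 22.75 = 130.25 → 130
  G: 136 − 7.28 = 128.72 → 129
  B: 157 + 0.91×(128−157) = 157 − 26.39 = 130.61 → 131
rgb(130, 129, 131) = #828183.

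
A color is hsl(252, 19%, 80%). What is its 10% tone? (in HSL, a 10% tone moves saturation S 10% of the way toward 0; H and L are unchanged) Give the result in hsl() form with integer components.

S moves 10% from 19 toward 0: 19 − 1.9 = 17.1 → 17.
H and L are unchanged.

hsl(252, 17%, 80%)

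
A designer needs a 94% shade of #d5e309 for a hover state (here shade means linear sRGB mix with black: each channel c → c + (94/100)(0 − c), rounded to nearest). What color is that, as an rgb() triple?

#d5e309 is rgb(213, 227, 9).
Lerp each channel 94% toward 0:
  R: 213 + 0.94×(0−213) = 213 − 200.22 = 12.78 → 13
  G: 227 + 0.94×(0−227) = 227 − 213.38 = 13.62 → 14
  B: 9 − 8.46 = 0.54 → 1

rgb(13, 14, 1)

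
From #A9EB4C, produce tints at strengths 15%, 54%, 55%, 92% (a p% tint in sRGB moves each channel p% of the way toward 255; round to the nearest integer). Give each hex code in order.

#A9EB4C is rgb(169, 235, 76).
15%: (169 + 12.9 = 181.9→182, 235 + 3 = 238→238, 76 + 26.85 = 102.85→103) → #B6EE67
54%: (169 + 46.44 = 215.44→215, 235 + 10.8 = 245.8→246, 76 + 96.66 = 172.66→173) → #D7F6AD
55%: (169 + 47.3 = 216.3→216, 235 + 11 = 246→246, 76 + 98.45 = 174.45→174) → #D8F6AE
92%: (169 + 79.12 = 248.12→248, 235 + 18.4 = 253.4→253, 76 + 164.68 = 240.68→241) → #F8FDF1

#B6EE67, #D7F6AD, #D8F6AE, #F8FDF1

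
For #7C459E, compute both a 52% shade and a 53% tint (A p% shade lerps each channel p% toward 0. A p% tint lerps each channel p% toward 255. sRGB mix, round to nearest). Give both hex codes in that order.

#3C214C, #C1A8D1

#7C459E is rgb(124, 69, 158).
52% shade:
  R: 124 + 0.52×(0−124) = 124 − 64.48 = 59.52 → 60
  G: 69 − 35.88 = 33.12 → 33
  B: 158 + 0.52×(0−158) = 158 − 82.16 = 75.84 → 76
  → #3C214C
53% tint:
  R: 124 + 0.53×(255−124) = 124 + 69.43 = 193.43 → 193
  G: 69 + 0.53×(255−69) = 69 + 98.58 = 167.58 → 168
  B: 158 + 51.41 = 209.41 → 209
  → #C1A8D1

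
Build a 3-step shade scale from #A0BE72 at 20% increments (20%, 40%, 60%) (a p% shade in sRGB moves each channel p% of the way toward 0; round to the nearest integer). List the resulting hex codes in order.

#A0BE72 is rgb(160, 190, 114).
20%: (160 − 32 = 128→128, 190 − 38 = 152→152, 114 − 22.8 = 91.2→91) → #80985B
40%: (160 − 64 = 96→96, 190 − 76 = 114→114, 114 − 45.6 = 68.4→68) → #607244
60%: (160 − 96 = 64→64, 190 − 114 = 76→76, 114 − 68.4 = 45.6→46) → #404C2E

#80985B, #607244, #404C2E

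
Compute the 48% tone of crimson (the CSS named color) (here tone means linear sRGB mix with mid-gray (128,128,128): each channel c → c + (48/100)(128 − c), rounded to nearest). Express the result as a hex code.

#B0485D

CSS crimson is rgb(220, 20, 60).
A 48% tone moves each channel 48% toward 128:
  R: 220 − 44.16 = 175.84 → 176
  G: 20 + 0.48×(128−20) = 20 + 51.84 = 71.84 → 72
  B: 60 + 32.64 = 92.64 → 93
rgb(176, 72, 93) = #B0485D.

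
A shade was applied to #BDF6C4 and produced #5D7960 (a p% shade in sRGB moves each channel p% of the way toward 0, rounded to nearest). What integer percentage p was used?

#BDF6C4 is rgb(189, 246, 196); #5D7960 is rgb(93, 121, 96).
On the G channel (widest range): 121 ≈ 246 + (p/100)(0 − 246), so p ≈ 100×(121 − 246)/(0 − 246) = -12500/-246 = 50.81.
p = 51 reproduces all three channels after rounding.

51%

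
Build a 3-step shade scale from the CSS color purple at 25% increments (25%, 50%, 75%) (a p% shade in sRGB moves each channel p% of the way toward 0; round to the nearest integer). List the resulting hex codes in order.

#600060, #400040, #200020

CSS purple is rgb(128, 0, 128).
25%: (128 − 32 = 96→96, 0→0, 128 − 32 = 96→96) → #600060
50%: (128 − 64 = 64→64, 0→0, 128 − 64 = 64→64) → #400040
75%: (128 − 96 = 32→32, 0→0, 128 − 96 = 32→32) → #200020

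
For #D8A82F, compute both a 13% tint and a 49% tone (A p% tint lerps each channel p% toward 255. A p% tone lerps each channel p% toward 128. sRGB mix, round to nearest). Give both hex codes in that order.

#DDB34A, #AD9457

#D8A82F is rgb(216, 168, 47).
13% tint:
  R: 216 + 0.13×(255−216) = 216 + 5.07 = 221.07 → 221
  G: 168 + 0.13×(255−168) = 168 + 11.31 = 179.31 → 179
  B: 47 + 0.13×(255−47) = 47 + 27.04 = 74.04 → 74
  → #DDB34A
49% tone:
  R: 216 − 43.12 = 172.88 → 173
  G: 168 − 19.6 = 148.4 → 148
  B: 47 + 39.69 = 86.69 → 87
  → #AD9457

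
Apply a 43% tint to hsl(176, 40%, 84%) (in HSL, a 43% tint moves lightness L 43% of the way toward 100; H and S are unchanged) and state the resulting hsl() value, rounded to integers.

L moves 43% from 84 toward 100: 84 + 6.88 = 90.88 → 91.
H and S are unchanged.

hsl(176, 40%, 91%)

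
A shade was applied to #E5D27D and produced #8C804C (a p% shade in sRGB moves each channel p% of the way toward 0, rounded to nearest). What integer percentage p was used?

39%

#E5D27D is rgb(229, 210, 125); #8C804C is rgb(140, 128, 76).
On the R channel (widest range): 140 ≈ 229 + (p/100)(0 − 229), so p ≈ 100×(140 − 229)/(0 − 229) = -8900/-229 = 38.86.
p = 39 reproduces all three channels after rounding.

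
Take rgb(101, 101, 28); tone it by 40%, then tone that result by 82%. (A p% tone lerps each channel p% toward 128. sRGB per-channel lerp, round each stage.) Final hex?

#7D7D75

Per channel, c → c + 0.4(128 − c):
  R: 101 + 10.8 = 111.8 → 112
  G: 101 + 0.4×(128−101) = 101 + 10.8 = 111.8 → 112
  B: 28 + 0.4×(128−28) = 28 + 40 = 68 → 68
After the tone: rgb(112, 112, 68) = #707044.
An 82% tone moves each channel 82% toward 128:
  R: 112 + 13.12 = 125.12 → 125
  G: 112 + 0.82×(128−112) = 112 + 13.12 = 125.12 → 125
  B: 68 + 49.2 = 117.2 → 117
rgb(125, 125, 117) = #7D7D75.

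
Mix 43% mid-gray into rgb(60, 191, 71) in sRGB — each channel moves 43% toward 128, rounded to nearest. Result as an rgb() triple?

rgb(89, 164, 96)

Per channel, c → c + 0.43(128 − c):
  R: 60 + 29.24 = 89.24 → 89
  G: 191 − 27.09 = 163.91 → 164
  B: 71 + 24.51 = 95.51 → 96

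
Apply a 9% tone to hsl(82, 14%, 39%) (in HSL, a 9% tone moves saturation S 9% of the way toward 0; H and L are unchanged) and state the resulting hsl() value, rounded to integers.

S moves 9% from 14 toward 0: 14 − 1.26 = 12.74 → 13.
H and L are unchanged.

hsl(82, 13%, 39%)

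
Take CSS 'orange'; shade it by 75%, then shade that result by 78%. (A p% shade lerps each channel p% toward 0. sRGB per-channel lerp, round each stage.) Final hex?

CSS orange is rgb(255, 165, 0).
A 75% shade moves each channel 75% toward 0:
  R: 255 − 191.25 = 63.75 → 64
  G: 165 + 0.75×(0−165) = 165 − 123.75 = 41.25 → 41
  B: 0 + 0.75×(0−0) = 0 + 0 = 0 → 0
After the shade: rgb(64, 41, 0) = #402900.
Per channel, c → c + 0.78(0 − c):
  R: 64 − 49.92 = 14.08 → 14
  G: 41 + 0.78×(0−41) = 41 − 31.98 = 9.02 → 9
  B: 0 + 0 = 0 → 0
rgb(14, 9, 0) = #0e0900.

#0e0900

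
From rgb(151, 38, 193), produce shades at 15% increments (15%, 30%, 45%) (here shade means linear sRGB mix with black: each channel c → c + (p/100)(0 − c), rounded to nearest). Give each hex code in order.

15%: (151 − 22.65 = 128.35→128, 38 − 5.7 = 32.3→32, 193 − 28.95 = 164.05→164) → #8020a4
30%: (151 − 45.3 = 105.7→106, 38 − 11.4 = 26.6→27, 193 − 57.9 = 135.1→135) → #6a1b87
45%: (151 − 67.95 = 83.05→83, 38 − 17.1 = 20.9→21, 193 − 86.85 = 106.15→106) → #53156a

#8020a4, #6a1b87, #53156a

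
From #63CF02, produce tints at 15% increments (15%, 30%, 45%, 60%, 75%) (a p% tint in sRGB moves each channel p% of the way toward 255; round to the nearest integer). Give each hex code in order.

#63CF02 is rgb(99, 207, 2).
15%: (99 + 23.4 = 122.4→122, 207 + 7.2 = 214.2→214, 2 + 37.95 = 39.95→40) → #7AD628
30%: (99 + 46.8 = 145.8→146, 207 + 14.4 = 221.4→221, 2 + 75.9 = 77.9→78) → #92DD4E
45%: (99 + 70.2 = 169.2→169, 207 + 21.6 = 228.6→229, 2 + 113.85 = 115.85→116) → #A9E574
60%: (99 + 93.6 = 192.6→193, 207 + 28.8 = 235.8→236, 2 + 151.8 = 153.8→154) → #C1EC9A
75%: (99 + 117 = 216→216, 207 + 36 = 243→243, 2 + 189.75 = 191.75→192) → #D8F3C0

#7AD628, #92DD4E, #A9E574, #C1EC9A, #D8F3C0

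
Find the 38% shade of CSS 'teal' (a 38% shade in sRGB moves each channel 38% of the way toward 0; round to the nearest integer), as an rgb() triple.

CSS teal is rgb(0, 128, 128).
Lerp each channel 38% toward 0:
  R: 0 + 0 = 0 → 0
  G: 128 − 48.64 = 79.36 → 79
  B: 128 − 48.64 = 79.36 → 79

rgb(0, 79, 79)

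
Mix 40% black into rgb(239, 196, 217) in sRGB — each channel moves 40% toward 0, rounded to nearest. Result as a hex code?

A 40% shade moves each channel 40% toward 0:
  R: 239 + 0.4×(0−239) = 239 − 95.6 = 143.4 → 143
  G: 196 + 0.4×(0−196) = 196 − 78.4 = 117.6 → 118
  B: 217 − 86.8 = 130.2 → 130
rgb(143, 118, 130) = #8f7682.

#8f7682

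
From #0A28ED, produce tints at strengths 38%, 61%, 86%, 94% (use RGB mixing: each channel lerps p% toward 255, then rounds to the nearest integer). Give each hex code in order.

#0A28ED is rgb(10, 40, 237).
38%: (10 + 93.1 = 103.1→103, 40 + 81.7 = 121.7→122, 237 + 6.84 = 243.84→244) → #677AF4
61%: (10 + 149.45 = 159.45→159, 40 + 131.15 = 171.15→171, 237 + 10.98 = 247.98→248) → #9FABF8
86%: (10 + 210.7 = 220.7→221, 40 + 184.9 = 224.9→225, 237 + 15.48 = 252.48→252) → #DDE1FC
94%: (10 + 230.3 = 240.3→240, 40 + 202.1 = 242.1→242, 237 + 16.92 = 253.92→254) → #F0F2FE

#677AF4, #9FABF8, #DDE1FC, #F0F2FE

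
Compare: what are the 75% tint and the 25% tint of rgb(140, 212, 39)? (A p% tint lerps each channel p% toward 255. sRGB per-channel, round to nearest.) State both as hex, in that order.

#e2f4c9, #a9df5d

75% tint:
  R: 140 + 86.25 = 226.25 → 226
  G: 212 + 0.75×(255−212) = 212 + 32.25 = 244.25 → 244
  B: 39 + 0.75×(255−39) = 39 + 162 = 201 → 201
  → #e2f4c9
25% tint:
  R: 140 + 28.75 = 168.75 → 169
  G: 212 + 0.25×(255−212) = 212 + 10.75 = 222.75 → 223
  B: 39 + 0.25×(255−39) = 39 + 54 = 93 → 93
  → #a9df5d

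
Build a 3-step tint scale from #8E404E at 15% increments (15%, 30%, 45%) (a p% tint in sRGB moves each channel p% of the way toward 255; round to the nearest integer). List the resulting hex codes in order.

#8E404E is rgb(142, 64, 78).
15%: (142 + 16.95 = 158.95→159, 64 + 28.65 = 92.65→93, 78 + 26.55 = 104.55→105) → #9F5D69
30%: (142 + 33.9 = 175.9→176, 64 + 57.3 = 121.3→121, 78 + 53.1 = 131.1→131) → #B07983
45%: (142 + 50.85 = 192.85→193, 64 + 85.95 = 149.95→150, 78 + 79.65 = 157.65→158) → #C1969E

#9F5D69, #B07983, #C1969E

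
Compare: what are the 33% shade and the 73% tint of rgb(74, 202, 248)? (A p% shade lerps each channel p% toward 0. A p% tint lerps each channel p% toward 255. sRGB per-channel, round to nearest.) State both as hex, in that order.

#3287A6, #CEF1FD

33% shade:
  R: 74 − 24.42 = 49.58 → 50
  G: 202 + 0.33×(0−202) = 202 − 66.66 = 135.34 → 135
  B: 248 + 0.33×(0−248) = 248 − 81.84 = 166.16 → 166
  → #3287A6
73% tint:
  R: 74 + 132.13 = 206.13 → 206
  G: 202 + 0.73×(255−202) = 202 + 38.69 = 240.69 → 241
  B: 248 + 5.11 = 253.11 → 253
  → #CEF1FD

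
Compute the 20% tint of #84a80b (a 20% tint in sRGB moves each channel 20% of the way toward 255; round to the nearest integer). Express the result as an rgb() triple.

rgb(157, 185, 60)

#84a80b is rgb(132, 168, 11).
Per channel, c → c + 0.2(255 − c):
  R: 132 + 0.2×(255−132) = 132 + 24.6 = 156.6 → 157
  G: 168 + 0.2×(255−168) = 168 + 17.4 = 185.4 → 185
  B: 11 + 0.2×(255−11) = 11 + 48.8 = 59.8 → 60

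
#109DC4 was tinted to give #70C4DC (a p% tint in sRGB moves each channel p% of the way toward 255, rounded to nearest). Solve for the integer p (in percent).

40%

#109DC4 is rgb(16, 157, 196); #70C4DC is rgb(112, 196, 220).
On the R channel (widest range): 112 ≈ 16 + (p/100)(255 − 16), so p ≈ 100×(112 − 16)/(255 − 16) = 9600/239 = 40.17.
p = 40 reproduces all three channels after rounding.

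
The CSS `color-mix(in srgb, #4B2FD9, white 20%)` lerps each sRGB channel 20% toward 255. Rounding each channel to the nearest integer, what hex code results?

#4B2FD9 is rgb(75, 47, 217).
Per channel, c → c + 0.2(255 − c):
  R: 75 + 36 = 111 → 111
  G: 47 + 0.2×(255−47) = 47 + 41.6 = 88.6 → 89
  B: 217 + 7.6 = 224.6 → 225
rgb(111, 89, 225) = #6F59E1.

#6F59E1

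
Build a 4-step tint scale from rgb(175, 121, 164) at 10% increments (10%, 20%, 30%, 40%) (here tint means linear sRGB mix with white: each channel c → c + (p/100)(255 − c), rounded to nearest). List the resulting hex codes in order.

#b786ad, #bf94b6, #c7a1bf, #cfafc8

10%: (175 + 8 = 183→183, 121 + 13.4 = 134.4→134, 164 + 9.1 = 173.1→173) → #b786ad
20%: (175 + 16 = 191→191, 121 + 26.8 = 147.8→148, 164 + 18.2 = 182.2→182) → #bf94b6
30%: (175 + 24 = 199→199, 121 + 40.2 = 161.2→161, 164 + 27.3 = 191.3→191) → #c7a1bf
40%: (175 + 32 = 207→207, 121 + 53.6 = 174.6→175, 164 + 36.4 = 200.4→200) → #cfafc8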